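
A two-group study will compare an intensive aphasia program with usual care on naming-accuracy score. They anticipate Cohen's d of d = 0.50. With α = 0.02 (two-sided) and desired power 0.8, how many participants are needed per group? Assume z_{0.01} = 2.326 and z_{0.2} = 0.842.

For two independent groups with equal n: n = 2·((z_{α/2} + z_β) / d)².
z_{α/2} + z_β = 2.326 + 0.842 = 3.168.
n = 2 × (3.168 / 0.50)² = 2 × 6.336² = 2 × 40.14 = 80.3.
Round up to the next whole participant.

n = 81 per group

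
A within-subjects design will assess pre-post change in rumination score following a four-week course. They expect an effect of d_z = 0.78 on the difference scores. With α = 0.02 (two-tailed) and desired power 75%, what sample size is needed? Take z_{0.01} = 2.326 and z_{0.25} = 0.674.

For a paired (one-sample on differences) test: n = ((z_{α/2} + z_β) / d)².
z_{α/2} + z_β = 2.326 + 0.674 = 3.000.
n = (3.000 / 0.78)² = 3.846² = 14.79.
Round up.

n = 15 pairs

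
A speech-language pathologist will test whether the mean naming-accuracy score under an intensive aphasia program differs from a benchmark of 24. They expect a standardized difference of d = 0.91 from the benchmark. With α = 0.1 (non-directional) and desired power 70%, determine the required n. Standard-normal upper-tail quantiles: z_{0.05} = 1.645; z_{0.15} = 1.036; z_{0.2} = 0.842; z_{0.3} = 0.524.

For a one-sample test: n = ((z_{α/2} + z_β) / d)².
z_{α/2} + z_β = 1.645 + 0.524 = 2.169.
n = (2.169 / 0.91)² = 2.384² = 5.68.
Round up.

n = 6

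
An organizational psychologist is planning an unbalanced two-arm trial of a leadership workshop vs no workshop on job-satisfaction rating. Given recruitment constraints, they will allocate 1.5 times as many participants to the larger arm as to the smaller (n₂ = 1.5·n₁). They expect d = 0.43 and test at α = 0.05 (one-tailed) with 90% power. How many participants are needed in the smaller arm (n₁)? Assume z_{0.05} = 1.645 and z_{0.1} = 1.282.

With allocation ratio k = n₂/n₁ = 1.5, Var(x̄₁−x̄₂) = σ²(1/n₁ + 1/(k·n₁)) = σ²·(k+1)/(k·n₁).
So n₁ = (1 + 1/k)·((z_{α} + z_β)/d)² = 1.667 × (2.927/0.43)².
n₁ = 1.667 × 46.33 = 77.2.
Round up: n₁ = 78, giving n₂ = 1.5 × 78 = 117.

n₁ = 78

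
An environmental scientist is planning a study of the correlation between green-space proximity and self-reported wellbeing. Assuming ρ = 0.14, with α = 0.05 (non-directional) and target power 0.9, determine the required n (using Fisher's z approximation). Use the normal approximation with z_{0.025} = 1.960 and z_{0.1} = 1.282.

n = 533

Fisher's z: C = ½·ln((1+r)/(1−r)) = ½·ln(1.3256) = 0.1409.
n = ((z_{α/2} + z_β)/C)² + 3.
(1.960 + 1.282) / 0.1409 = 3.242 / 0.1409 = 23.009.
n = 23.009² + 3 = 529.42 + 3 = 532.4.
Round up.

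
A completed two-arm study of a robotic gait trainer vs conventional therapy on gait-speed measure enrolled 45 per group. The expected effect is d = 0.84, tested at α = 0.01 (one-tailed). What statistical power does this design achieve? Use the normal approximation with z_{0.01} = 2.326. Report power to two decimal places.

power ≈ 0.95

For two equal groups, power = Φ(d·√(n/2) − z_{α}).
d·√(n/2) = 0.84 × √(45/2) = 0.84 × 4.743 = 3.984.
z_β = 3.984 − 2.326 = 1.658.
Power = Φ(1.658) = 0.951.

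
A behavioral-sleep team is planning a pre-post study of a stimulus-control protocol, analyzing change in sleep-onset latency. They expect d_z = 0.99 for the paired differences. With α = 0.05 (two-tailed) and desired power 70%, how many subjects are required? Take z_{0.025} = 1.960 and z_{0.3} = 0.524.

For a paired (one-sample on differences) test: n = ((z_{α/2} + z_β) / d)².
z_{α/2} + z_β = 1.960 + 0.524 = 2.484.
n = (2.484 / 0.99)² = 2.509² = 6.30.
Round up.

n = 7 pairs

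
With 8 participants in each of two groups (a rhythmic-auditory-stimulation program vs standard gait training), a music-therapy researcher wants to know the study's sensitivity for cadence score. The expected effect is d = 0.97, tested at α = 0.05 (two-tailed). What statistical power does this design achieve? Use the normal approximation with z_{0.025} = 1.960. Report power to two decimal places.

For two equal groups, power = Φ(d·√(n/2) − z_{α/2}).
d·√(n/2) = 0.97 × √(8/2) = 0.97 × 2.000 = 1.940.
z_β = 1.940 − 1.960 = -0.020.
Power = Φ(-0.020) = 0.492.

power ≈ 0.49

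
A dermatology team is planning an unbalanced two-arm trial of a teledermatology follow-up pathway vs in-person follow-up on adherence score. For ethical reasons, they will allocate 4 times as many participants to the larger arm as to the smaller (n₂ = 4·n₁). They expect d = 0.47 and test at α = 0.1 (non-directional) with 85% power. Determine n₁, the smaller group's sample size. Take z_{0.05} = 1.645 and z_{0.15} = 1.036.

n₁ = 41

With allocation ratio k = n₂/n₁ = 4, Var(x̄₁−x̄₂) = σ²(1/n₁ + 1/(k·n₁)) = σ²·(k+1)/(k·n₁).
So n₁ = (1 + 1/k)·((z_{α/2} + z_β)/d)² = 1.250 × (2.681/0.47)².
n₁ = 1.250 × 32.54 = 40.7.
Round up: n₁ = 41, giving n₂ = 4 × 41 = 164.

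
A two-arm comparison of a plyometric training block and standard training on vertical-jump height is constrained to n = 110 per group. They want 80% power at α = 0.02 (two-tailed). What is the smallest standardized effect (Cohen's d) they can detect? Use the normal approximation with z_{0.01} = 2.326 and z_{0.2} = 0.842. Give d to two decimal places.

For two independent groups of n = 110 each: d_min = (z_{α/2} + z_β)·√(2/n).
z-sum = 2.326 + 0.842 = 3.168.
d_min = 3.168 × √(2/110) = 3.168 × 0.1348 = 0.427.

d_min ≈ 0.43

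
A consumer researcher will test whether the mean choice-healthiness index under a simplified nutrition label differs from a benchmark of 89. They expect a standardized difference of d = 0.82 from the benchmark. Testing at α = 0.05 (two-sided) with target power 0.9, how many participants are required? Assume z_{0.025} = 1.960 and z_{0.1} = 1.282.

n = 16

For a one-sample test: n = ((z_{α/2} + z_β) / d)².
z_{α/2} + z_β = 1.960 + 1.282 = 3.242.
n = (3.242 / 0.82)² = 3.954² = 15.63.
Round up.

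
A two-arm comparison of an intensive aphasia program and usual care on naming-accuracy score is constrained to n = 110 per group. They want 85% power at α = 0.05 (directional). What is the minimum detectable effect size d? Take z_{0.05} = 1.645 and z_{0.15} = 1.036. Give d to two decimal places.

d_min ≈ 0.36

For two independent groups of n = 110 each: d_min = (z_{α} + z_β)·√(2/n).
z-sum = 1.645 + 1.036 = 2.681.
d_min = 2.681 × √(2/110) = 2.681 × 0.1348 = 0.362.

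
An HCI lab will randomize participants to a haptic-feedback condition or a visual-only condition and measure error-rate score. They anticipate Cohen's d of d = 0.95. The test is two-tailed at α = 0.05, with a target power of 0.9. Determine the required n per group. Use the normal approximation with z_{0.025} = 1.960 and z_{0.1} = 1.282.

For two independent groups with equal n: n = 2·((z_{α/2} + z_β) / d)².
z_{α/2} + z_β = 1.960 + 1.282 = 3.242.
n = 2 × (3.242 / 0.95)² = 2 × 3.413² = 2 × 11.65 = 23.3.
Round up to the next whole participant.

n = 24 per group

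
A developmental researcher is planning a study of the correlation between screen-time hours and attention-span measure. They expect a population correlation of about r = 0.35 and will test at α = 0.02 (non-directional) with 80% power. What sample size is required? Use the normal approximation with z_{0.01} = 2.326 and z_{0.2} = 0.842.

n = 79

Fisher's z: C = ½·ln((1+r)/(1−r)) = ½·ln(2.0769) = 0.3654.
n = ((z_{α/2} + z_β)/C)² + 3.
(2.326 + 0.842) / 0.3654 = 3.168 / 0.3654 = 8.670.
n = 8.670² + 3 = 75.17 + 3 = 78.2.
Round up.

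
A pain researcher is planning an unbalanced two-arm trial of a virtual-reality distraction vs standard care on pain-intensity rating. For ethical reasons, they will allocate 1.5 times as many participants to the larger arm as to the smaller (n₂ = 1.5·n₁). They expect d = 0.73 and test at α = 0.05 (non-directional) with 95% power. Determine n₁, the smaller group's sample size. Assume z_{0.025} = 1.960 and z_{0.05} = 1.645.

With allocation ratio k = n₂/n₁ = 1.5, Var(x̄₁−x̄₂) = σ²(1/n₁ + 1/(k·n₁)) = σ²·(k+1)/(k·n₁).
So n₁ = (1 + 1/k)·((z_{α/2} + z_β)/d)² = 1.667 × (3.605/0.73)².
n₁ = 1.667 × 24.39 = 40.6.
Round up: n₁ = 41, giving n₂ = ⌈1.5 × 41⌉ = ⌈61.5⌉ = 62.

n₁ = 41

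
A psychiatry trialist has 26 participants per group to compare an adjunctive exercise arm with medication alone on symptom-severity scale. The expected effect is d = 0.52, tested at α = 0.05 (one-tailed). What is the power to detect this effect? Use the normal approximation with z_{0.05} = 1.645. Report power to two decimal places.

For two equal groups, power = Φ(d·√(n/2) − z_{α}).
d·√(n/2) = 0.52 × √(26/2) = 0.52 × 3.606 = 1.875.
z_β = 1.875 − 1.645 = 0.230.
Power = Φ(0.230) = 0.591.

power ≈ 0.59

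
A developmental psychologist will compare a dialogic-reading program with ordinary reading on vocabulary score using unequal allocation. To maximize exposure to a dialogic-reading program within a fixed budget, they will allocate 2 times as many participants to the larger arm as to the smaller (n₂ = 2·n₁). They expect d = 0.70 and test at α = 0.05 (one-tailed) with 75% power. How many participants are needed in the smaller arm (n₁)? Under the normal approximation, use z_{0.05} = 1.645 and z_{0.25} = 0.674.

With allocation ratio k = n₂/n₁ = 2, Var(x̄₁−x̄₂) = σ²(1/n₁ + 1/(k·n₁)) = σ²·(k+1)/(k·n₁).
So n₁ = (1 + 1/k)·((z_{α} + z_β)/d)² = 1.500 × (2.319/0.70)².
n₁ = 1.500 × 10.98 = 16.5.
Round up: n₁ = 17, giving n₂ = 2 × 17 = 34.

n₁ = 17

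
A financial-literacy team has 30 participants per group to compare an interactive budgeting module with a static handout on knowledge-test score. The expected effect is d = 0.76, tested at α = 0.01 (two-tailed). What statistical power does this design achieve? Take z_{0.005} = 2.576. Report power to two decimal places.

For two equal groups, power = Φ(d·√(n/2) − z_{α/2}).
d·√(n/2) = 0.76 × √(30/2) = 0.76 × 3.873 = 2.943.
z_β = 2.943 − 2.576 = 0.367.
Power = Φ(0.367) = 0.643.

power ≈ 0.64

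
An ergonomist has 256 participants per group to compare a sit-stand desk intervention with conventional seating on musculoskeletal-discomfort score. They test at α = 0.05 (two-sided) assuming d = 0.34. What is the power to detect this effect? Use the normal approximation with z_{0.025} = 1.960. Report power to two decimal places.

For two equal groups, power = Φ(d·√(n/2) − z_{α/2}).
d·√(n/2) = 0.34 × √(256/2) = 0.34 × 11.314 = 3.847.
z_β = 3.847 − 1.960 = 1.887.
Power = Φ(1.887) = 0.970.

power ≈ 0.97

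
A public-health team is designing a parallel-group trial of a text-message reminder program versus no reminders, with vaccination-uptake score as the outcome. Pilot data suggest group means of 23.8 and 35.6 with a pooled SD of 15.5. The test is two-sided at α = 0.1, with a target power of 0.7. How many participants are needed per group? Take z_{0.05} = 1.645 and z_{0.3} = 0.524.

Cohen's d = |M₁ − M₂| / SD_pooled = |23.8 − 35.6| / 15.5 = 11.8 / 15.5 = 0.761.
For two independent groups with equal n: n = 2·((z_{α/2} + z_β) / d)².
z_{α/2} + z_β = 1.645 + 0.524 = 2.169.
n = 2 × (2.169 / 0.761)² = 2 × 2.850² = 2 × 8.12 = 16.2.
Round up to the next whole participant.

n = 17 per group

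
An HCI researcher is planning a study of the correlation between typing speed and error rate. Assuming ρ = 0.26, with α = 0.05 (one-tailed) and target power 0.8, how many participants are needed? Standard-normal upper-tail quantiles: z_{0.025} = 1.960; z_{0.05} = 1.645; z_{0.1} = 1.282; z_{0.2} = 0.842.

n = 91

Fisher's z: C = ½·ln((1+r)/(1−r)) = ½·ln(1.7027) = 0.2661.
n = ((z_{α} + z_β)/C)² + 3.
(1.645 + 0.842) / 0.2661 = 2.487 / 0.2661 = 9.346.
n = 9.346² + 3 = 87.35 + 3 = 90.3.
Round up.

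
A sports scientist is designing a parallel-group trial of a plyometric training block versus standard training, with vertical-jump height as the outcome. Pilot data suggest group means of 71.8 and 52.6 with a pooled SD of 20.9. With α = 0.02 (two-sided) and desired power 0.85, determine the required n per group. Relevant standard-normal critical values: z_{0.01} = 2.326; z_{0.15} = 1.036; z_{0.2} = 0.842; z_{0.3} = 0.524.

n = 27 per group

Cohen's d = |M₁ − M₂| / SD_pooled = |71.8 − 52.6| / 20.9 = 19.2 / 20.9 = 0.919.
For two independent groups with equal n: n = 2·((z_{α/2} + z_β) / d)².
z_{α/2} + z_β = 2.326 + 1.036 = 3.362.
n = 2 × (3.362 / 0.919)² = 2 × 3.658² = 2 × 13.38 = 26.8.
Round up to the next whole participant.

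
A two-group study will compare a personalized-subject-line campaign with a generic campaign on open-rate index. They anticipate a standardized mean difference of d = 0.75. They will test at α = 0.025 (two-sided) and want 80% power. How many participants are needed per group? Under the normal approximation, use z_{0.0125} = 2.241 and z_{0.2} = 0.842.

n = 34 per group

For two independent groups with equal n: n = 2·((z_{α/2} + z_β) / d)².
z_{α/2} + z_β = 2.241 + 0.842 = 3.083.
n = 2 × (3.083 / 0.75)² = 2 × 4.111² = 2 × 16.90 = 33.8.
Round up to the next whole participant.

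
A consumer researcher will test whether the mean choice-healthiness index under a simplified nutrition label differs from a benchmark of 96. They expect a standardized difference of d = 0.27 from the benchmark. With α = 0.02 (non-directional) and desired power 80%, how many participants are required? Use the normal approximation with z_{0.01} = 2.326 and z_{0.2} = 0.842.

n = 138

For a one-sample test: n = ((z_{α/2} + z_β) / d)².
z_{α/2} + z_β = 2.326 + 0.842 = 3.168.
n = (3.168 / 0.27)² = 11.733² = 137.67.
Round up.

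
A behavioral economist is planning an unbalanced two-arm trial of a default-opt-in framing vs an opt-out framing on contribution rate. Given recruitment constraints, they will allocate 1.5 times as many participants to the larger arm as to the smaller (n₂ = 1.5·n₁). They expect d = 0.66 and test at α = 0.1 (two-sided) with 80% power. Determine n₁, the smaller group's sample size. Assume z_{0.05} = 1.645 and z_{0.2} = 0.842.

With allocation ratio k = n₂/n₁ = 1.5, Var(x̄₁−x̄₂) = σ²(1/n₁ + 1/(k·n₁)) = σ²·(k+1)/(k·n₁).
So n₁ = (1 + 1/k)·((z_{α/2} + z_β)/d)² = 1.667 × (2.487/0.66)².
n₁ = 1.667 × 14.20 = 23.7.
Round up: n₁ = 24, giving n₂ = 1.5 × 24 = 36.

n₁ = 24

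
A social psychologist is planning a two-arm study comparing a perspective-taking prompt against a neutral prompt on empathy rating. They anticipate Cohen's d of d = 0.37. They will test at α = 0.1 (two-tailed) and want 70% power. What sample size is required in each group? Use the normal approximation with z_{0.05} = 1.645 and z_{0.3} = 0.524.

n = 69 per group

For two independent groups with equal n: n = 2·((z_{α/2} + z_β) / d)².
z_{α/2} + z_β = 1.645 + 0.524 = 2.169.
n = 2 × (2.169 / 0.37)² = 2 × 5.862² = 2 × 34.36 = 68.7.
Round up to the next whole participant.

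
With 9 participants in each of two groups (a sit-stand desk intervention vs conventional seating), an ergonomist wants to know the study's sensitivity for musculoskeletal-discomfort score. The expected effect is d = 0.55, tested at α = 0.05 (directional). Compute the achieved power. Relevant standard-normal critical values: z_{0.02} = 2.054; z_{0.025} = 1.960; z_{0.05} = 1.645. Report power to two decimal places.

For two equal groups, power = Φ(d·√(n/2) − z_{α}).
d·√(n/2) = 0.55 × √(9/2) = 0.55 × 2.121 = 1.167.
z_β = 1.167 − 1.645 = -0.478.
Power = Φ(-0.478) = 0.316.

power ≈ 0.32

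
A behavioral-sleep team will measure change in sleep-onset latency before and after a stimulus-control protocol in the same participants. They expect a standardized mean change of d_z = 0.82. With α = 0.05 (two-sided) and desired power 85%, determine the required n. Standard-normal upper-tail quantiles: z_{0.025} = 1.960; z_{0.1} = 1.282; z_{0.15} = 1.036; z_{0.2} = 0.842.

For a paired (one-sample on differences) test: n = ((z_{α/2} + z_β) / d)².
z_{α/2} + z_β = 1.960 + 1.036 = 2.996.
n = (2.996 / 0.82)² = 3.654² = 13.35.
Round up.

n = 14 pairs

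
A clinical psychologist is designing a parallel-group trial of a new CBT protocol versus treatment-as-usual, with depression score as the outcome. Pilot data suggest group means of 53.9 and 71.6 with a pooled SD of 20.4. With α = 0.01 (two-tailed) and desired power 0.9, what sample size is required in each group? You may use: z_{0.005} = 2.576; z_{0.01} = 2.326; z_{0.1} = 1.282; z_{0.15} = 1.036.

Cohen's d = |M₁ − M₂| / SD_pooled = |53.9 − 71.6| / 20.4 = 17.7 / 20.4 = 0.868.
For two independent groups with equal n: n = 2·((z_{α/2} + z_β) / d)².
z_{α/2} + z_β = 2.576 + 1.282 = 3.858.
n = 2 × (3.858 / 0.868)² = 2 × 4.445² = 2 × 19.76 = 39.5.
Round up to the next whole participant.

n = 40 per group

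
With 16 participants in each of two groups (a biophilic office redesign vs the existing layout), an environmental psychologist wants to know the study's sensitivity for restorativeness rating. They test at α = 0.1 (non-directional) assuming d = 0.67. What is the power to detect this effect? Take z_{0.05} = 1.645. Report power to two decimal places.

For two equal groups, power = Φ(d·√(n/2) − z_{α/2}).
d·√(n/2) = 0.67 × √(16/2) = 0.67 × 2.828 = 1.895.
z_β = 1.895 − 1.645 = 0.250.
Power = Φ(0.250) = 0.599.

power ≈ 0.60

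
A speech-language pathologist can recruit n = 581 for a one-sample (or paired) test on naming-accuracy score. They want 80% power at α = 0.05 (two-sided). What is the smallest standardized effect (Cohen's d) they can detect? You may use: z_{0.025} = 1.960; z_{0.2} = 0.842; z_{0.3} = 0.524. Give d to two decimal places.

For a single sample (or paired design) of n = 581: d_min = (z_{α/2} + z_β)/√n.
z-sum = 1.960 + 0.842 = 2.802.
d_min = 2.802 / √581 = 2.802 / 24.104 = 0.116.

d_min ≈ 0.12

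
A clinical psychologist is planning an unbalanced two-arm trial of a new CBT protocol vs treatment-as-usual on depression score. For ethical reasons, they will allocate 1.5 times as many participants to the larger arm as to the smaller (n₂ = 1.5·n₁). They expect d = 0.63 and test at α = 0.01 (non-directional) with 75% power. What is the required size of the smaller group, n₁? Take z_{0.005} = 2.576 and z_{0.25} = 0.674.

With allocation ratio k = n₂/n₁ = 1.5, Var(x̄₁−x̄₂) = σ²(1/n₁ + 1/(k·n₁)) = σ²·(k+1)/(k·n₁).
So n₁ = (1 + 1/k)·((z_{α/2} + z_β)/d)² = 1.667 × (3.250/0.63)².
n₁ = 1.667 × 26.61 = 44.4.
Round up: n₁ = 45, giving n₂ = ⌈1.5 × 45⌉ = ⌈67.5⌉ = 68.

n₁ = 45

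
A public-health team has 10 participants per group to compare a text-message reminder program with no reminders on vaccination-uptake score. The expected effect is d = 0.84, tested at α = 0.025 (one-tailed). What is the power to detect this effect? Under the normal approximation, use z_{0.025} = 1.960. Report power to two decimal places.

power ≈ 0.47

For two equal groups, power = Φ(d·√(n/2) − z_{α}).
d·√(n/2) = 0.84 × √(10/2) = 0.84 × 2.236 = 1.878.
z_β = 1.878 − 1.960 = -0.082.
Power = Φ(-0.082) = 0.467.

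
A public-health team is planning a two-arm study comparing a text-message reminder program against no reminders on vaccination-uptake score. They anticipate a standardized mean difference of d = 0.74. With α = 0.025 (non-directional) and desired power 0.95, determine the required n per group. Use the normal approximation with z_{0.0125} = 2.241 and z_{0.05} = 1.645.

n = 56 per group

For two independent groups with equal n: n = 2·((z_{α/2} + z_β) / d)².
z_{α/2} + z_β = 2.241 + 1.645 = 3.886.
n = 2 × (3.886 / 0.74)² = 2 × 5.251² = 2 × 27.58 = 55.2.
Round up to the next whole participant.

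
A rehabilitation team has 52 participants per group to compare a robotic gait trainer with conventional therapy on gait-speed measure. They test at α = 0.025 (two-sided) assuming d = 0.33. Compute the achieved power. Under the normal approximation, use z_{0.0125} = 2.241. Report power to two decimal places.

For two equal groups, power = Φ(d·√(n/2) − z_{α/2}).
d·√(n/2) = 0.33 × √(52/2) = 0.33 × 5.099 = 1.683.
z_β = 1.683 − 2.241 = -0.558.
Power = Φ(-0.558) = 0.288.

power ≈ 0.29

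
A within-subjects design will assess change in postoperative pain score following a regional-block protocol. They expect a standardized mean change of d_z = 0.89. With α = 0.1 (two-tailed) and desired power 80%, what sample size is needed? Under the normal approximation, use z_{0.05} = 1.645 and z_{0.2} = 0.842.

For a paired (one-sample on differences) test: n = ((z_{α/2} + z_β) / d)².
z_{α/2} + z_β = 1.645 + 0.842 = 2.487.
n = (2.487 / 0.89)² = 2.794² = 7.81.
Round up.

n = 8 pairs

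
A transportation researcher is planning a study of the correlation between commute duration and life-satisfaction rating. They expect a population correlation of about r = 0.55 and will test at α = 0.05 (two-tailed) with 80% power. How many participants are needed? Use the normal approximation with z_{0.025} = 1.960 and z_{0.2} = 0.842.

n = 24

Fisher's z: C = ½·ln((1+r)/(1−r)) = ½·ln(3.4444) = 0.6184.
n = ((z_{α/2} + z_β)/C)² + 3.
(1.960 + 0.842) / 0.6184 = 2.802 / 0.6184 = 4.531.
n = 4.531² + 3 = 20.53 + 3 = 23.5.
Round up.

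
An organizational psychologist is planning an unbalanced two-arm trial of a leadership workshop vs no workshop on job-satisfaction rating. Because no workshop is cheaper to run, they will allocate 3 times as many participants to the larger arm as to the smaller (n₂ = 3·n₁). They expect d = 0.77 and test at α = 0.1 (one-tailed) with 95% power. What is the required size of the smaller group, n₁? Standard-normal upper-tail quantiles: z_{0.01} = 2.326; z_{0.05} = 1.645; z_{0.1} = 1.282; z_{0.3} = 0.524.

n₁ = 20

With allocation ratio k = n₂/n₁ = 3, Var(x̄₁−x̄₂) = σ²(1/n₁ + 1/(k·n₁)) = σ²·(k+1)/(k·n₁).
So n₁ = (1 + 1/k)·((z_{α} + z_β)/d)² = 1.333 × (2.927/0.77)².
n₁ = 1.333 × 14.45 = 19.3.
Round up: n₁ = 20, giving n₂ = 3 × 20 = 60.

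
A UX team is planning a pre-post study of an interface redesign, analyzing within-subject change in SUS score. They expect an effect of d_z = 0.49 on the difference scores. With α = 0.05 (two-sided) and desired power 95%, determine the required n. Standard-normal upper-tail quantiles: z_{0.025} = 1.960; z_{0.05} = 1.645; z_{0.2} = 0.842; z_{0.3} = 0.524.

n = 55 pairs

For a paired (one-sample on differences) test: n = ((z_{α/2} + z_β) / d)².
z_{α/2} + z_β = 1.960 + 1.645 = 3.605.
n = (3.605 / 0.49)² = 7.357² = 54.13.
Round up.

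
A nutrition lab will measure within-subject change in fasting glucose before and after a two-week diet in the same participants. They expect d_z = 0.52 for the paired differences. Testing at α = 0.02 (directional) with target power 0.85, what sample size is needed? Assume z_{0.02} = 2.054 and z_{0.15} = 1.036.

For a paired (one-sample on differences) test: n = ((z_{α} + z_β) / d)².
z_{α} + z_β = 2.054 + 1.036 = 3.090.
n = (3.090 / 0.52)² = 5.942² = 35.31.
Round up.

n = 36 pairs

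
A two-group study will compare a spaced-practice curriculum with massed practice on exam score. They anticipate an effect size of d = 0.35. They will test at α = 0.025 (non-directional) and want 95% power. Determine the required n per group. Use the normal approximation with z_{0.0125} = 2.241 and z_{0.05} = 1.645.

For two independent groups with equal n: n = 2·((z_{α/2} + z_β) / d)².
z_{α/2} + z_β = 2.241 + 1.645 = 3.886.
n = 2 × (3.886 / 0.35)² = 2 × 11.103² = 2 × 123.27 = 246.5.
Round up to the next whole participant.

n = 247 per group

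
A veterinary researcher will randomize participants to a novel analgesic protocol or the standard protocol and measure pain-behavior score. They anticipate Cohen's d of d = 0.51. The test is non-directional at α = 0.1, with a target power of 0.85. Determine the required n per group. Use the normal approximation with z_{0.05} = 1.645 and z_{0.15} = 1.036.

n = 56 per group

For two independent groups with equal n: n = 2·((z_{α/2} + z_β) / d)².
z_{α/2} + z_β = 1.645 + 1.036 = 2.681.
n = 2 × (2.681 / 0.51)² = 2 × 5.257² = 2 × 27.63 = 55.3.
Round up to the next whole participant.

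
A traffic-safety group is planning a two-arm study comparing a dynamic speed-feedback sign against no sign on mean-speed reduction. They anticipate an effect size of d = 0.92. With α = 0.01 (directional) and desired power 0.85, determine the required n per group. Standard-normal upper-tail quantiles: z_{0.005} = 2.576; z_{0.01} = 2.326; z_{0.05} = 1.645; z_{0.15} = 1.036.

n = 27 per group

For two independent groups with equal n: n = 2·((z_{α} + z_β) / d)².
z_{α} + z_β = 2.326 + 1.036 = 3.362.
n = 2 × (3.362 / 0.92)² = 2 × 3.654² = 2 × 13.35 = 26.7.
Round up to the next whole participant.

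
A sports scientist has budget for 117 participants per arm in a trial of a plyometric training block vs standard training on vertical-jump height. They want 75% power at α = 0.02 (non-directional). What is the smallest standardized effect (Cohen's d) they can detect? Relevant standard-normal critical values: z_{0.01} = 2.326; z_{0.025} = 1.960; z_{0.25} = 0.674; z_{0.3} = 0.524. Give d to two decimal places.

For two independent groups of n = 117 each: d_min = (z_{α/2} + z_β)·√(2/n).
z-sum = 2.326 + 0.674 = 3.000.
d_min = 3.000 × √(2/117) = 3.000 × 0.1307 = 0.392.

d_min ≈ 0.39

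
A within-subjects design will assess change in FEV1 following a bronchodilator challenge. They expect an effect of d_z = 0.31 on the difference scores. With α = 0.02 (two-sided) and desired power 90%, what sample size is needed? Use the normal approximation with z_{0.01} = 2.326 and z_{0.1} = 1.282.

For a paired (one-sample on differences) test: n = ((z_{α/2} + z_β) / d)².
z_{α/2} + z_β = 2.326 + 1.282 = 3.608.
n = (3.608 / 0.31)² = 11.639² = 135.46.
Round up.

n = 136 pairs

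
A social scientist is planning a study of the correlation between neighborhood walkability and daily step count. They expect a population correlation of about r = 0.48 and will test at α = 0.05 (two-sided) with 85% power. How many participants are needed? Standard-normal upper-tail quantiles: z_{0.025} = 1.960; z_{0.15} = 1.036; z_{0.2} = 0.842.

n = 36

Fisher's z: C = ½·ln((1+r)/(1−r)) = ½·ln(2.8462) = 0.5230.
n = ((z_{α/2} + z_β)/C)² + 3.
(1.960 + 1.036) / 0.5230 = 2.996 / 0.5230 = 5.728.
n = 5.728² + 3 = 32.82 + 3 = 35.8.
Round up.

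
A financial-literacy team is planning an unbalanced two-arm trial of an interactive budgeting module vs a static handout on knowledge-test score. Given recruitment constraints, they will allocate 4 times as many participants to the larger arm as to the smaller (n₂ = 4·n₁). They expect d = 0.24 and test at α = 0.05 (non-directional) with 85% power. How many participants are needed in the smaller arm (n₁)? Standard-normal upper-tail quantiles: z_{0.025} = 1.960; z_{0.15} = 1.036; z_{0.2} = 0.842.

n₁ = 195

With allocation ratio k = n₂/n₁ = 4, Var(x̄₁−x̄₂) = σ²(1/n₁ + 1/(k·n₁)) = σ²·(k+1)/(k·n₁).
So n₁ = (1 + 1/k)·((z_{α/2} + z_β)/d)² = 1.250 × (2.996/0.24)².
n₁ = 1.250 × 155.83 = 194.8.
Round up: n₁ = 195, giving n₂ = 4 × 195 = 780.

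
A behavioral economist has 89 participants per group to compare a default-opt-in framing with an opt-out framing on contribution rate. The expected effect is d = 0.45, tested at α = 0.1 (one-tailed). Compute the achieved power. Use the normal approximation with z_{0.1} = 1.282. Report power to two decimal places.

power ≈ 0.96

For two equal groups, power = Φ(d·√(n/2) − z_{α}).
d·√(n/2) = 0.45 × √(89/2) = 0.45 × 6.671 = 3.002.
z_β = 3.002 − 1.282 = 1.720.
Power = Φ(1.720) = 0.957.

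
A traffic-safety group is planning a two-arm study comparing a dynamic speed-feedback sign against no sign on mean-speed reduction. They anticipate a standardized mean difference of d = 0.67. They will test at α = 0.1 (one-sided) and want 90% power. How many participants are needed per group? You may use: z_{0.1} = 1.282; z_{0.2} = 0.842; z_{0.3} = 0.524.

n = 30 per group

For two independent groups with equal n: n = 2·((z_{α} + z_β) / d)².
z_{α} + z_β = 1.282 + 1.282 = 2.564.
n = 2 × (2.564 / 0.67)² = 2 × 3.827² = 2 × 14.64 = 29.3.
Round up to the next whole participant.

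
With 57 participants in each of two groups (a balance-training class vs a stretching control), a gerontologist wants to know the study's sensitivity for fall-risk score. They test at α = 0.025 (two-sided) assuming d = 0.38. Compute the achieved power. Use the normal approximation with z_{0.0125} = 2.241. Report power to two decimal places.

power ≈ 0.42

For two equal groups, power = Φ(d·√(n/2) − z_{α/2}).
d·√(n/2) = 0.38 × √(57/2) = 0.38 × 5.339 = 2.029.
z_β = 2.029 − 2.241 = -0.212.
Power = Φ(-0.212) = 0.416.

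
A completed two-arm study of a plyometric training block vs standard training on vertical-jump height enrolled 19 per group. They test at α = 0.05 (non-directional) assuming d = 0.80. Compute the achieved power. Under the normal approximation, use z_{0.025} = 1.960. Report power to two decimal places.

power ≈ 0.69

For two equal groups, power = Φ(d·√(n/2) − z_{α/2}).
d·√(n/2) = 0.80 × √(19/2) = 0.80 × 3.082 = 2.466.
z_β = 2.466 − 1.960 = 0.506.
Power = Φ(0.506) = 0.693.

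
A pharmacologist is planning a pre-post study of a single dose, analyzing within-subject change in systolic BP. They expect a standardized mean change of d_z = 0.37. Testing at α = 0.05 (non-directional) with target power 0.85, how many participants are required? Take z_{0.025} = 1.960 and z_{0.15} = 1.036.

n = 66 pairs

For a paired (one-sample on differences) test: n = ((z_{α/2} + z_β) / d)².
z_{α/2} + z_β = 1.960 + 1.036 = 2.996.
n = (2.996 / 0.37)² = 8.097² = 65.57.
Round up.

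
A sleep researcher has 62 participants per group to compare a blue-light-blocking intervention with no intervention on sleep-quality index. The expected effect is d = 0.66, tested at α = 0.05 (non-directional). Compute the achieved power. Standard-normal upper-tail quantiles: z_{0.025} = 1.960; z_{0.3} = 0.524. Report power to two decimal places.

For two equal groups, power = Φ(d·√(n/2) − z_{α/2}).
d·√(n/2) = 0.66 × √(62/2) = 0.66 × 5.568 = 3.675.
z_β = 3.675 − 1.960 = 1.715.
Power = Φ(1.715) = 0.957.

power ≈ 0.96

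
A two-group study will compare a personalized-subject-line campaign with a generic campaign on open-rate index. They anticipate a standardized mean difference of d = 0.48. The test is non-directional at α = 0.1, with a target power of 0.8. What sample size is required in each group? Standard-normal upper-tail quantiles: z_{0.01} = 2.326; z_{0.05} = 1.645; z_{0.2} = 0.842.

For two independent groups with equal n: n = 2·((z_{α/2} + z_β) / d)².
z_{α/2} + z_β = 1.645 + 0.842 = 2.487.
n = 2 × (2.487 / 0.48)² = 2 × 5.181² = 2 × 26.85 = 53.7.
Round up to the next whole participant.

n = 54 per group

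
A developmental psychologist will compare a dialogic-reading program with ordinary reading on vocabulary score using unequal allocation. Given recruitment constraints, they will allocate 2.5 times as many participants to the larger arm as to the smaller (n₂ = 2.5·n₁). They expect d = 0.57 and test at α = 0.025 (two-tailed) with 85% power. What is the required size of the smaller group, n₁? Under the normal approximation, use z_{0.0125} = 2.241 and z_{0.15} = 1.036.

n₁ = 47

With allocation ratio k = n₂/n₁ = 2.5, Var(x̄₁−x̄₂) = σ²(1/n₁ + 1/(k·n₁)) = σ²·(k+1)/(k·n₁).
So n₁ = (1 + 1/k)·((z_{α/2} + z_β)/d)² = 1.400 × (3.277/0.57)².
n₁ = 1.400 × 33.05 = 46.3.
Round up: n₁ = 47, giving n₂ = ⌈2.5 × 47⌉ = ⌈117.5⌉ = 118.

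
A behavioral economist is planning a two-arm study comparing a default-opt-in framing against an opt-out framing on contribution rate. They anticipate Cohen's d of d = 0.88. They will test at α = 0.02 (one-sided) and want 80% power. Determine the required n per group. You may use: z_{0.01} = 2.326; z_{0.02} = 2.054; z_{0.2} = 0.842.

For two independent groups with equal n: n = 2·((z_{α} + z_β) / d)².
z_{α} + z_β = 2.054 + 0.842 = 2.896.
n = 2 × (2.896 / 0.88)² = 2 × 3.291² = 2 × 10.83 = 21.7.
Round up to the next whole participant.

n = 22 per group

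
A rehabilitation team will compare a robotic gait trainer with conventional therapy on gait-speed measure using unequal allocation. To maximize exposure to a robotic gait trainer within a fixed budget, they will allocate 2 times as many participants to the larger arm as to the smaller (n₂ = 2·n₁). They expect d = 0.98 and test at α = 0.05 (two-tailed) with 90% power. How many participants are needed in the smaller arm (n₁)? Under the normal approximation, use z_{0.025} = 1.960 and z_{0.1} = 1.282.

With allocation ratio k = n₂/n₁ = 2, Var(x̄₁−x̄₂) = σ²(1/n₁ + 1/(k·n₁)) = σ²·(k+1)/(k·n₁).
So n₁ = (1 + 1/k)·((z_{α/2} + z_β)/d)² = 1.500 × (3.242/0.98)².
n₁ = 1.500 × 10.94 = 16.4.
Round up: n₁ = 17, giving n₂ = 2 × 17 = 34.

n₁ = 17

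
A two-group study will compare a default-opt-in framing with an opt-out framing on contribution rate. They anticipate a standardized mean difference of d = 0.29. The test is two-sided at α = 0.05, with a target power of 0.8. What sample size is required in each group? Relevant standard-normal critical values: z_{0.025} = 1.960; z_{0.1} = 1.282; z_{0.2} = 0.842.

For two independent groups with equal n: n = 2·((z_{α/2} + z_β) / d)².
z_{α/2} + z_β = 1.960 + 0.842 = 2.802.
n = 2 × (2.802 / 0.29)² = 2 × 9.662² = 2 × 93.36 = 186.7.
Round up to the next whole participant.

n = 187 per group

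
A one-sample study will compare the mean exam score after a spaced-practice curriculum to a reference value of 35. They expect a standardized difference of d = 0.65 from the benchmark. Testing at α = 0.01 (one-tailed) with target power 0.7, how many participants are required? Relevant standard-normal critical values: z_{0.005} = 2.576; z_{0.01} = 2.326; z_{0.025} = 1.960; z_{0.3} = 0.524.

For a one-sample test: n = ((z_{α} + z_β) / d)².
z_{α} + z_β = 2.326 + 0.524 = 2.850.
n = (2.850 / 0.65)² = 4.385² = 19.22.
Round up.

n = 20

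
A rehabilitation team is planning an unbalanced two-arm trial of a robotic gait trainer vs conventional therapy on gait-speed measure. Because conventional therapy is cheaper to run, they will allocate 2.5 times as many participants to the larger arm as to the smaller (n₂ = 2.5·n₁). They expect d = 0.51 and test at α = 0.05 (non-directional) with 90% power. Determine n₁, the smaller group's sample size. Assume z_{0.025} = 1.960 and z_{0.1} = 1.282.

With allocation ratio k = n₂/n₁ = 2.5, Var(x̄₁−x̄₂) = σ²(1/n₁ + 1/(k·n₁)) = σ²·(k+1)/(k·n₁).
So n₁ = (1 + 1/k)·((z_{α/2} + z_β)/d)² = 1.400 × (3.242/0.51)².
n₁ = 1.400 × 40.41 = 56.6.
Round up: n₁ = 57, giving n₂ = ⌈2.5 × 57⌉ = ⌈142.5⌉ = 143.

n₁ = 57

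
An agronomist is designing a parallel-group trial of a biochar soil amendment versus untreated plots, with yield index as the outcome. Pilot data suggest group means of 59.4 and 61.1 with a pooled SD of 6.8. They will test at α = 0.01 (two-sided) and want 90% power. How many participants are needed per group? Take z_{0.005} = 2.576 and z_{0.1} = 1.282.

Cohen's d = |M₁ − M₂| / SD_pooled = |59.4 − 61.1| / 6.8 = 1.7 / 6.8 = 0.250.
For two independent groups with equal n: n = 2·((z_{α/2} + z_β) / d)².
z_{α/2} + z_β = 2.576 + 1.282 = 3.858.
n = 2 × (3.858 / 0.250)² = 2 × 15.432² = 2 × 238.15 = 476.3.
Round up to the next whole participant.

n = 477 per group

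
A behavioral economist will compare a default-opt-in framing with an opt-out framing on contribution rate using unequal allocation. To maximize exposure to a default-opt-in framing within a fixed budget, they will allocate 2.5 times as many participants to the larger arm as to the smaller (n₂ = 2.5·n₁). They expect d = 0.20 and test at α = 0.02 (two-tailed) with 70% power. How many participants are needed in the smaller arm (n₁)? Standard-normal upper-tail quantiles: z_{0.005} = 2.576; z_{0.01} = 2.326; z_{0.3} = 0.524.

With allocation ratio k = n₂/n₁ = 2.5, Var(x̄₁−x̄₂) = σ²(1/n₁ + 1/(k·n₁)) = σ²·(k+1)/(k·n₁).
So n₁ = (1 + 1/k)·((z_{α/2} + z_β)/d)² = 1.400 × (2.850/0.20)².
n₁ = 1.400 × 203.06 = 284.3.
Round up: n₁ = 285, giving n₂ = ⌈2.5 × 285⌉ = ⌈712.5⌉ = 713.

n₁ = 285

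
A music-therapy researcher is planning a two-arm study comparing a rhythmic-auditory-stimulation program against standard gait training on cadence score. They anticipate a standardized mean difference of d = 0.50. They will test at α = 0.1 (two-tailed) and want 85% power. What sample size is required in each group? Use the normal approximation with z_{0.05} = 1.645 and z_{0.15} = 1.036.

n = 58 per group

For two independent groups with equal n: n = 2·((z_{α/2} + z_β) / d)².
z_{α/2} + z_β = 1.645 + 1.036 = 2.681.
n = 2 × (2.681 / 0.50)² = 2 × 5.362² = 2 × 28.75 = 57.5.
Round up to the next whole participant.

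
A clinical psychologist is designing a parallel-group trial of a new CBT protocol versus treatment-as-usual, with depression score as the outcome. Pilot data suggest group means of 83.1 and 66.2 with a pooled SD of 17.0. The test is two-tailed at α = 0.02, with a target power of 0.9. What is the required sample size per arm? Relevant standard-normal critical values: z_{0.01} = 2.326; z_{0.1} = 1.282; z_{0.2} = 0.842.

Cohen's d = |M₁ − M₂| / SD_pooled = |83.1 − 66.2| / 17.0 = 16.9 / 17.0 = 0.994.
For two independent groups with equal n: n = 2·((z_{α/2} + z_β) / d)².
z_{α/2} + z_β = 2.326 + 1.282 = 3.608.
n = 2 × (3.608 / 0.994)² = 2 × 3.630² = 2 × 13.18 = 26.4.
Round up to the next whole participant.

n = 27 per group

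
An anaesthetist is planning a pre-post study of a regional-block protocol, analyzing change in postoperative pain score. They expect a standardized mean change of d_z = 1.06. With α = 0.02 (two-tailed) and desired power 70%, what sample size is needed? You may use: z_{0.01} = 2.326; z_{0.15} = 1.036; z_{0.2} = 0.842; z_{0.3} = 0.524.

For a paired (one-sample on differences) test: n = ((z_{α/2} + z_β) / d)².
z_{α/2} + z_β = 2.326 + 0.524 = 2.850.
n = (2.850 / 1.06)² = 2.689² = 7.23.
Round up.

n = 8 pairs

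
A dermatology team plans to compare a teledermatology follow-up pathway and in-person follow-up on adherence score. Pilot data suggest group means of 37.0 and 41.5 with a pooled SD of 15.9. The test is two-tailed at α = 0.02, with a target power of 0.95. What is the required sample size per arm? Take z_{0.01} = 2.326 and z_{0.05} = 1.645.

n = 394 per group

Cohen's d = |M₁ − M₂| / SD_pooled = |37.0 − 41.5| / 15.9 = 4.5 / 15.9 = 0.283.
For two independent groups with equal n: n = 2·((z_{α/2} + z_β) / d)².
z_{α/2} + z_β = 2.326 + 1.645 = 3.971.
n = 2 × (3.971 / 0.283)² = 2 × 14.032² = 2 × 196.89 = 393.8.
Round up to the next whole participant.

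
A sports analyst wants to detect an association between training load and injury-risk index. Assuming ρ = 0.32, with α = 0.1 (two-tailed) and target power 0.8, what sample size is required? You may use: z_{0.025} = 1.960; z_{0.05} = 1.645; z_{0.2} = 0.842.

Fisher's z: C = ½·ln((1+r)/(1−r)) = ½·ln(1.9412) = 0.3316.
n = ((z_{α/2} + z_β)/C)² + 3.
(1.645 + 0.842) / 0.3316 = 2.487 / 0.3316 = 7.500.
n = 7.500² + 3 = 56.25 + 3 = 59.2.
Round up.

n = 60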